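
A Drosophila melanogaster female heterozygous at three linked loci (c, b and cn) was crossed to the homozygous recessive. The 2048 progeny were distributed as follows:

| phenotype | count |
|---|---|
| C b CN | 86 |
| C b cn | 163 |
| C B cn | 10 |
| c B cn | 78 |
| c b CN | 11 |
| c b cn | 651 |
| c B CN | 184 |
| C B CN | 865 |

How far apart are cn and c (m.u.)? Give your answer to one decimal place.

18.0 m.u.

The two most frequent reciprocal classes, c b cn and C B CN, are the parental types, so the F1 was c b cn / C B CN.
The two rarest classes, c b CN and C B cn, are the double crossovers. Comparing them with the parentals, only the cn allele has switched, so cn is the middle locus and the order is c – cn – b.
Crossovers in the c–cn interval produce the single-crossover classes C b cn and c B CN (163 + 184 = 347) plus the double crossovers (21).
RF(c–cn) = (347 + 21) / 2048 = 368/2048 = 0.1797 → 18.0 m.u.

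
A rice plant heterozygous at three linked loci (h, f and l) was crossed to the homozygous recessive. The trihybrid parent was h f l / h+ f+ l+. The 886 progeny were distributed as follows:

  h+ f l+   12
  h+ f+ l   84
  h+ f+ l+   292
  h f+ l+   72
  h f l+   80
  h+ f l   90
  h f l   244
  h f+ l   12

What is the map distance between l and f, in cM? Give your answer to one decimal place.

21.2 cM

The two rarest classes, h f+ l and h+ f l+, are the double crossovers. Comparing them with the parentals, only the f allele has switched, so f is the middle locus and the order is h – f – l.
Crossovers in the f–l interval produce the single-crossover classes h f l+ and h+ f+ l (80 + 84 = 164) plus the double crossovers (24).
RF(f–l) = (164 + 24) / 886 = 188/886 = 0.2122 → 21.2 cM.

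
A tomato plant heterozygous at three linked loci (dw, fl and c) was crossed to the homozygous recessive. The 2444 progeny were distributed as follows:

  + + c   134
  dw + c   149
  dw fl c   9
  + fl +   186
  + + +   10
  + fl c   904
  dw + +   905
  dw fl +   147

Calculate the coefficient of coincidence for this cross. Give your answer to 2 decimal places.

The two most frequent reciprocal classes, dw + + and + fl c, are the parental types, so the F1 was dw + + / + fl c.
The two rarest classes, + + + and dw fl c, are the double crossovers. Comparing them with the parentals, only the dw allele has switched, so dw is the middle locus and the order is fl – dw – c.
fl–dw: (281 + 19)/2444 = 0.1227; dw–c: (335 + 19)/2444 = 0.1448.
Expected DCO frequency = 0.1227 × 0.1448 ≈ 0.01777; observed = 19/2444 ≈ 0.00777.
Coefficient of coincidence = 0.00777/0.01777 ≈ 0.44.

0.44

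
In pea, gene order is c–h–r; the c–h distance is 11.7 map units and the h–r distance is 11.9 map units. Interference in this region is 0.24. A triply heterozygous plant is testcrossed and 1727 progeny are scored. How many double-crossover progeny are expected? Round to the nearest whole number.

Map distances give recombination frequencies of 0.117 and 0.119 for the two intervals.
With interference 0.24 (so coincidence = 0.76), expected double-crossover frequency = 0.117 × 0.119 × 0.76 = 0.01058.
Expected number = 0.01058 × 1727 = 18.27 ≈ 18.

18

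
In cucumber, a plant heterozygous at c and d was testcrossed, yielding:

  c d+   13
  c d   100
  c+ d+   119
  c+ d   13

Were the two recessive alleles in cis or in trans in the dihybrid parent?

The two most frequent classes are c+ d+ (119) and c d (100); these are the parental (non-recombinant) types.
So the F1 carried c+ d+ on one chromosome and c d on the other — the recessive alleles are on the same chromosome (cis / coupling).

cis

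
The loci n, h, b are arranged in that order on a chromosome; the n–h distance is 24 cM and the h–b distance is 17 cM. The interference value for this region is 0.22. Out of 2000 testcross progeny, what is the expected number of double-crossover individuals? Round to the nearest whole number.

Map distances give recombination frequencies of 0.240 and 0.170 for the two intervals.
With interference 0.22 (so coincidence = 0.78), expected double-crossover frequency = 0.240 × 0.170 × 0.78 = 0.03182.
Expected number = 0.03182 × 2000 = 63.65 ≈ 64.

64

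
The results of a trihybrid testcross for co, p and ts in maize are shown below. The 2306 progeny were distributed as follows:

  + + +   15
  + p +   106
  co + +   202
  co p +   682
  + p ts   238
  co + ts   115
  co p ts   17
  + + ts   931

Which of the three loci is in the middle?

The two most frequent reciprocal classes, + + ts and co p +, are the parental types, so the F1 was + + ts / co p +.
The two rarest classes, + + + and co p ts, are the double crossovers. Comparing them with the parentals, only the ts allele has switched, so ts is the middle locus and the order is co – ts – p.

ts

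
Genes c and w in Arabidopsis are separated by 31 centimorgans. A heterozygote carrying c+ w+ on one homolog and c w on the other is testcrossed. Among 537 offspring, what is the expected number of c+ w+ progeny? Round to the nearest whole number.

185

A map distance of 31 centimorgans corresponds to a recombination frequency of 0.310.
The F1 is c+ w+ / c w, so c+ w+ is a parental gamete class with expected frequency (1 − r)/2 = 0.690/2 = 0.3450.
Expected number = 0.3450 × 537 = 185.26 ≈ 185.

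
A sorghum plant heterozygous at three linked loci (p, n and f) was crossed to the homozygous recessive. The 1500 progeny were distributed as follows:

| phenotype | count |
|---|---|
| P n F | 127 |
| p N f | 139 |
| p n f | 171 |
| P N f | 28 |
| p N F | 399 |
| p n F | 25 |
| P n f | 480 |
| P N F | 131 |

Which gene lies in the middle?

The two most frequent reciprocal classes, P n f and p N F, are the parental types, so the F1 was P n f / p N F.
The two rarest classes, P N f and p n F, are the double crossovers. Comparing them with the parentals, only the n allele has switched, so n is the middle locus and the order is p – n – f.

n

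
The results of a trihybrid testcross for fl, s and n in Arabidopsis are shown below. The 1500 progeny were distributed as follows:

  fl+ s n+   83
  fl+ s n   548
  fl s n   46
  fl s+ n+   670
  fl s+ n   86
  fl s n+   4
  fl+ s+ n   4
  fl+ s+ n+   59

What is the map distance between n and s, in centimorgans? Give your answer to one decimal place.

11.8 centimorgans

The two most frequent reciprocal classes, fl s+ n+ and fl+ s n, are the parental types, so the F1 was fl s+ n+ / fl+ s n.
The two rarest classes, fl s n+ and fl+ s+ n, are the double crossovers. Comparing them with the parentals, only the s allele has switched, so s is the middle locus and the order is fl – s – n.
Crossovers in the s–n interval produce the single-crossover classes fl s+ n and fl+ s n+ (86 + 83 = 169) plus the double crossovers (8).
RF(s–n) = (169 + 8) / 1500 = 177/1500 = 0.1180 → 11.8 centimorgans.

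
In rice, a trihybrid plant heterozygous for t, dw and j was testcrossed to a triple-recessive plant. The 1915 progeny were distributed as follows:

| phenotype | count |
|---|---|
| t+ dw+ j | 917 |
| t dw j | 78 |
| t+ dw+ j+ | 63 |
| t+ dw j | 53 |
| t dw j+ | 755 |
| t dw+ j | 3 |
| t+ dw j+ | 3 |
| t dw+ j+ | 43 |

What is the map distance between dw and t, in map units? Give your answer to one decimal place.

5.3 map units

The two most frequent reciprocal classes, t dw j+ and t+ dw+ j, are the parental types, so the F1 was t dw j+ / t+ dw+ j.
The two rarest classes, t+ dw j+ and t dw+ j, are the double crossovers. Comparing them with the parentals, only the t allele has switched, so t is the middle locus and the order is j – t – dw.
Crossovers in the t–dw interval produce the single-crossover classes t dw+ j+ and t+ dw j (43 + 53 = 96) plus the double crossovers (6).
RF(t–dw) = (96 + 6) / 1915 = 102/1915 = 0.0533 → 5.3 map units.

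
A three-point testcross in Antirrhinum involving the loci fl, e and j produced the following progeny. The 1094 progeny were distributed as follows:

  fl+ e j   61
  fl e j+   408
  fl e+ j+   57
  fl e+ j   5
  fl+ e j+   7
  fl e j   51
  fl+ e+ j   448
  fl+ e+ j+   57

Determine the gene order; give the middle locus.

The two most frequent reciprocal classes, fl e j+ and fl+ e+ j, are the parental types, so the F1 was fl e j+ / fl+ e+ j.
The two rarest classes, fl+ e j+ and fl e+ j, are the double crossovers. Comparing them with the parentals, only the fl allele has switched, so fl is the middle locus and the order is j – fl – e.

fl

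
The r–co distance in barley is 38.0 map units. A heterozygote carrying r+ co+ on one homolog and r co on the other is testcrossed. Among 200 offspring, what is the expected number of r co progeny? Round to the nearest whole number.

A map distance of 38.0 map units corresponds to a recombination frequency of 0.380.
The F1 is r+ co+ / r co, so r co is a parental gamete class with expected frequency (1 − r)/2 = 0.620/2 = 0.3100.
Expected number = 0.3100 × 200 = 62.00 ≈ 62.

62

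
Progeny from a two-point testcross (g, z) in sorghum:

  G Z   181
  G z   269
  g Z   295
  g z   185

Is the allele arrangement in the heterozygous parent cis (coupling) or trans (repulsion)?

trans

The two most frequent classes are G z (269) and g Z (295); these are the parental (non-recombinant) types.
So the F1 carried G z on one chromosome and g Z on the other — the recessive alleles are on opposite chromosomes (trans / repulsion).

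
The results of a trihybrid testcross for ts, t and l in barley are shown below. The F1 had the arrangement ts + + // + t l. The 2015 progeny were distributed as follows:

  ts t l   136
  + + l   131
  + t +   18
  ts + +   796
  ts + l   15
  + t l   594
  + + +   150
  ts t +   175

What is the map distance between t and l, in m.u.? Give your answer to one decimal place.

The two rarest classes, ts + l and + t +, are the double crossovers. Comparing them with the parentals, only the l allele has switched, so l is the middle locus and the order is ts – l – t.
Crossovers in the l–t interval produce the single-crossover classes ts t + and + + l (175 + 131 = 306) plus the double crossovers (33).
RF(l–t) = (306 + 33) / 2015 = 339/2015 = 0.1682 → 16.8 m.u.

16.8 m.u.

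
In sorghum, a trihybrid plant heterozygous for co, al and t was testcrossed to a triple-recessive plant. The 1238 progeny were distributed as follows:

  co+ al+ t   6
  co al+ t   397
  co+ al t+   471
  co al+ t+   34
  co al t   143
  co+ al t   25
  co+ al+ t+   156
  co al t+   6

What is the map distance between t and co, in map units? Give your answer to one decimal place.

5.7 map units

The two most frequent reciprocal classes, co+ al t+ and co al+ t, are the parental types, so the F1 was co+ al t+ / co al+ t.
The two rarest classes, co al t+ and co+ al+ t, are the double crossovers. Comparing them with the parentals, only the co allele has switched, so co is the middle locus and the order is t – co – al.
Crossovers in the t–co interval produce the single-crossover classes co+ al t and co al+ t+ (25 + 34 = 59) plus the double crossovers (12).
RF(t–co) = (59 + 12) / 1238 = 71/1238 = 0.0574 → 5.7 map units.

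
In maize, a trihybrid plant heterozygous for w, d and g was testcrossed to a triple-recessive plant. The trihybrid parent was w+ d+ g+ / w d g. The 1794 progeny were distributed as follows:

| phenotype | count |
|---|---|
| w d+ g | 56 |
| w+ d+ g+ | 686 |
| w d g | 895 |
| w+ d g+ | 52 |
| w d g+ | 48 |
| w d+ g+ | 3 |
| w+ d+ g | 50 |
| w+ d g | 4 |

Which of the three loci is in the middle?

The two rarest classes, w d+ g+ and w+ d g, are the double crossovers. Comparing them with the parentals, only the w allele has switched, so w is the middle locus and the order is g – w – d.

w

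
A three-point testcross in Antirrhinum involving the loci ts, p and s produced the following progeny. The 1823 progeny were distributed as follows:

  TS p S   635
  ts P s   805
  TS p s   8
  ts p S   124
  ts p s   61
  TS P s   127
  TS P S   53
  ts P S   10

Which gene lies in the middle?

s

The two most frequent reciprocal classes, TS p S and ts P s, are the parental types, so the F1 was TS p S / ts P s.
The two rarest classes, TS p s and ts P S, are the double crossovers. Comparing them with the parentals, only the s allele has switched, so s is the middle locus and the order is p – s – ts.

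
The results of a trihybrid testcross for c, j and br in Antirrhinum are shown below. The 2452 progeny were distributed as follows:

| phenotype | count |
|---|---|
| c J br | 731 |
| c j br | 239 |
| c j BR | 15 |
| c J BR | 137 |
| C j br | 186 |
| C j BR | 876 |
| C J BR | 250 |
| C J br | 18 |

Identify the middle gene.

The two most frequent reciprocal classes, C j BR and c J br, are the parental types, so the F1 was C j BR / c J br.
The two rarest classes, c j BR and C J br, are the double crossovers. Comparing them with the parentals, only the c allele has switched, so c is the middle locus and the order is j – c – br.

c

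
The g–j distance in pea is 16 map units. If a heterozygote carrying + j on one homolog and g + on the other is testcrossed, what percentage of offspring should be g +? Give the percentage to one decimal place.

42.0%

A map distance of 16 map units corresponds to a recombination frequency of 0.160.
The F1 is + j / g +, so g + is a parental gamete class with expected frequency (1 − r)/2 = 0.840/2 = 0.4200.
That is 0.4200 = 42.0% of the progeny.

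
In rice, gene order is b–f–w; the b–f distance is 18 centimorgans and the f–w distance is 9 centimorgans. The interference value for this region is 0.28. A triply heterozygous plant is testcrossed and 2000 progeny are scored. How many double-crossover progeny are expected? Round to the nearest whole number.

Map distances give recombination frequencies of 0.180 and 0.090 for the two intervals.
With interference 0.28 (so coincidence = 0.72), expected double-crossover frequency = 0.180 × 0.090 × 0.72 = 0.01166.
Expected number = 0.01166 × 2000 = 23.33 ≈ 23.

23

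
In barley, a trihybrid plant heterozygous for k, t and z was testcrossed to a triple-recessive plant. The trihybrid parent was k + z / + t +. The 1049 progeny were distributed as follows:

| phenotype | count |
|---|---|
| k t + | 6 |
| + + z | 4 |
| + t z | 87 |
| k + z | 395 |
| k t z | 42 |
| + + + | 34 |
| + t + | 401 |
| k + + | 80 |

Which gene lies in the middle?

k

The two rarest classes, + + z and k t +, are the double crossovers. Comparing them with the parentals, only the k allele has switched, so k is the middle locus and the order is z – k – t.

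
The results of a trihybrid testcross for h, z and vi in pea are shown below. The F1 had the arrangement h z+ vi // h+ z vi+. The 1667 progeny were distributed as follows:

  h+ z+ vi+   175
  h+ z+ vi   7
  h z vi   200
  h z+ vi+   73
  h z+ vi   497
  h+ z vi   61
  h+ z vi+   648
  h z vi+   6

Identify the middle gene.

h

The two rarest classes, h+ z+ vi and h z vi+, are the double crossovers. Comparing them with the parentals, only the h allele has switched, so h is the middle locus and the order is vi – h – z.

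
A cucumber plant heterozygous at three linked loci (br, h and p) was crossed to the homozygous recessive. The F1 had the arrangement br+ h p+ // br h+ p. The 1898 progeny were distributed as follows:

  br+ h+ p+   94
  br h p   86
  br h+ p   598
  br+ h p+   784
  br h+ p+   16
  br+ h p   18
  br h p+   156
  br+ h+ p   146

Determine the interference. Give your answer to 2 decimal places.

0.10

The two rarest classes, br+ h p and br h+ p+, are the double crossovers. Comparing them with the parentals, only the p allele has switched, so p is the middle locus and the order is br – p – h.
br–p: (302 + 34)/1898 = 0.1770; p–h: (180 + 34)/1898 = 0.1128.
Expected DCO frequency = 0.1770 × 0.1128 ≈ 0.01997; observed = 34/1898 ≈ 0.01791.
Coefficient of coincidence = 0.01791/0.01997 ≈ 0.90; interference = 1 − 0.90 = 0.10.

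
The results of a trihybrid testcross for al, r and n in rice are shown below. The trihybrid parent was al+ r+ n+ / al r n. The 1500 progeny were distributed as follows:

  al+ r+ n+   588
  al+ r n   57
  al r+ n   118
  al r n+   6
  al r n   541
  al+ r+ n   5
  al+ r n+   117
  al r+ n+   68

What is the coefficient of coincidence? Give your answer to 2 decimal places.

The two rarest classes, al+ r+ n and al r n+, are the double crossovers. Comparing them with the parentals, only the n allele has switched, so n is the middle locus and the order is r – n – al.
r–n: (235 + 11)/1500 = 0.1640; n–al: (125 + 11)/1500 = 0.0907.
Expected DCO frequency = 0.1640 × 0.0907 ≈ 0.01487; observed = 11/1500 ≈ 0.00733.
Coefficient of coincidence = 0.00733/0.01487 ≈ 0.49.

0.49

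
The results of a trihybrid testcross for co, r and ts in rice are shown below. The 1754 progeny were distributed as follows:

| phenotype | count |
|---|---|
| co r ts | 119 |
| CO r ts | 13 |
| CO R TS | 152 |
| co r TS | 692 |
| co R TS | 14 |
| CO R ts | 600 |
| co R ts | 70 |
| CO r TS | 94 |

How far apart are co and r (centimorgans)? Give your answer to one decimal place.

10.9 centimorgans

The two most frequent reciprocal classes, CO R ts and co r TS, are the parental types, so the F1 was CO R ts / co r TS.
The two rarest classes, CO r ts and co R TS, are the double crossovers. Comparing them with the parentals, only the r allele has switched, so r is the middle locus and the order is ts – r – co.
Crossovers in the r–co interval produce the single-crossover classes co R ts and CO r TS (70 + 94 = 164) plus the double crossovers (27).
RF(r–co) = (164 + 27) / 1754 = 191/1754 = 0.1089 → 10.9 centimorgans.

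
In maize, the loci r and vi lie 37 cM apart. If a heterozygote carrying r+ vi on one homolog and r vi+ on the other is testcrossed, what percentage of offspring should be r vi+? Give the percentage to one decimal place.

31.5%

A map distance of 37 cM corresponds to a recombination frequency of 0.370.
The F1 is r+ vi / r vi+, so r vi+ is a parental gamete class with expected frequency (1 − r)/2 = 0.630/2 = 0.3150.
That is 0.3150 = 31.5% of the progeny.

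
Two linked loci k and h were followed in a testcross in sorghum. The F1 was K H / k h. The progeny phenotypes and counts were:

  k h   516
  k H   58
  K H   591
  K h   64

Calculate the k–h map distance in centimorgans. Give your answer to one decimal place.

The recombinant classes are K h and k H: 64 + 58 = 122.
Recombination frequency = 122/1229 = 0.0993 ≈ 9.9%, i.e. 9.9 centimorgans.

9.9 centimorgans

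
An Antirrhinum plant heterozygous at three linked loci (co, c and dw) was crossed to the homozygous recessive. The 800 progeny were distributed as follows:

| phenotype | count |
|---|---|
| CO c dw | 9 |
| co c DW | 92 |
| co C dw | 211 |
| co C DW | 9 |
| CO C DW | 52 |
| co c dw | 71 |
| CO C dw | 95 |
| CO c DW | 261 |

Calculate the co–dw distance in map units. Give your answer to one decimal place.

The two most frequent reciprocal classes, co C dw and CO c DW, are the parental types, so the F1 was co C dw / CO c DW.
The two rarest classes, co C DW and CO c dw, are the double crossovers. Comparing them with the parentals, only the dw allele has switched, so dw is the middle locus and the order is c – dw – co.
Crossovers in the dw–co interval produce the single-crossover classes CO C dw and co c DW (95 + 92 = 187) plus the double crossovers (18).
RF(dw–co) = (187 + 18) / 800 = 205/800 = 0.2562 → 25.6 map units.

25.6 map units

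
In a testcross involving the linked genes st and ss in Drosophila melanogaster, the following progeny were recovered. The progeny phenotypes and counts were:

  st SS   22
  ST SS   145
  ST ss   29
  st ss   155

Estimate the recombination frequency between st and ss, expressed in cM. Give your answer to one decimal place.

The two most frequent classes, ST SS (145) and st ss (155), are the parental types, so the F1 was ST SS / st ss.
The recombinant classes are ST ss and st SS: 29 + 22 = 51.
Recombination frequency = 51/351 = 0.1453 ≈ 14.5%, i.e. 14.5 cM.

14.5 cM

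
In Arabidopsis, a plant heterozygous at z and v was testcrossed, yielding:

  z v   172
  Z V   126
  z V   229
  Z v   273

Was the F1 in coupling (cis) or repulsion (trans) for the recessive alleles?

The two most frequent classes are Z v (273) and z V (229); these are the parental (non-recombinant) types.
So the F1 carried Z v on one chromosome and z V on the other — the recessive alleles are on opposite chromosomes (trans / repulsion).

trans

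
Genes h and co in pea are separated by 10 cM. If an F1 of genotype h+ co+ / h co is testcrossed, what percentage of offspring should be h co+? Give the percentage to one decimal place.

A map distance of 10 cM corresponds to a recombination frequency of 0.100.
The F1 is h+ co+ / h co, so h co+ is a recombinant gamete class with expected frequency r/2 = 0.100/2 = 0.0500.
That is 0.0500 = 5.0% of the progeny.

5.0%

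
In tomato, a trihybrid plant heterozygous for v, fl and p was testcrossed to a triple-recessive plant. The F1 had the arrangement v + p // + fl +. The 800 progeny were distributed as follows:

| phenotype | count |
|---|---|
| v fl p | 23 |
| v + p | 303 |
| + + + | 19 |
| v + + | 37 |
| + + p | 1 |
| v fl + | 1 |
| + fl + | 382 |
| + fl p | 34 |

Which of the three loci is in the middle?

v

The two rarest classes, + + p and v fl +, are the double crossovers. Comparing them with the parentals, only the v allele has switched, so v is the middle locus and the order is fl – v – p.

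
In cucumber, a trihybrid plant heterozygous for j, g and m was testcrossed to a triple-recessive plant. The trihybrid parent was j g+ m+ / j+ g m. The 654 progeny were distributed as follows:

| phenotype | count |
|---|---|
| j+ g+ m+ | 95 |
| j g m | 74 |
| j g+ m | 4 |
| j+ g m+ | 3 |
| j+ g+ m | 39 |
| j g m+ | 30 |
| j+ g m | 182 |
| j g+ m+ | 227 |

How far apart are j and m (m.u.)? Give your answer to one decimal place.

26.9 m.u.

The two rarest classes, j g+ m and j+ g m+, are the double crossovers. Comparing them with the parentals, only the m allele has switched, so m is the middle locus and the order is j – m – g.
Crossovers in the j–m interval produce the single-crossover classes j+ g+ m+ and j g m (95 + 74 = 169) plus the double crossovers (7).
RF(j–m) = (169 + 7) / 654 = 176/654 = 0.2691 → 26.9 m.u.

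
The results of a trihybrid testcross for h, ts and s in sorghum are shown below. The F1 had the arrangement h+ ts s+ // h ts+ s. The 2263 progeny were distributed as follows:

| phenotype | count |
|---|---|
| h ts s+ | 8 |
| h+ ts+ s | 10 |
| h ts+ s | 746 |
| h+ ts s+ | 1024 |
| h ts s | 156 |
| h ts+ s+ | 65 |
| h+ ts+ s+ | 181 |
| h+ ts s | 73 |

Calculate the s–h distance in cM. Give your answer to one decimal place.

6.9 cM

The two rarest classes, h ts s+ and h+ ts+ s, are the double crossovers. Comparing them with the parentals, only the h allele has switched, so h is the middle locus and the order is ts – h – s.
Crossovers in the h–s interval produce the single-crossover classes h+ ts s and h ts+ s+ (73 + 65 = 138) plus the double crossovers (18).
RF(h–s) = (138 + 18) / 2263 = 156/2263 = 0.0689 → 6.9 cM.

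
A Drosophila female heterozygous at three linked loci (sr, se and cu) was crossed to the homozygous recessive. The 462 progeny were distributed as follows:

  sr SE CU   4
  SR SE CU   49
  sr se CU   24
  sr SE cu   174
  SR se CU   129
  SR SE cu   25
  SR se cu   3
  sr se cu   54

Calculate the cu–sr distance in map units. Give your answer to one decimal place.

The two most frequent reciprocal classes, SR se CU and sr SE cu, are the parental types, so the F1 was SR se CU / sr SE cu.
The two rarest classes, SR se cu and sr SE CU, are the double crossovers. Comparing them with the parentals, only the cu allele has switched, so cu is the middle locus and the order is sr – cu – se.
Crossovers in the sr–cu interval produce the single-crossover classes sr se CU and SR SE cu (24 + 25 = 49) plus the double crossovers (7).
RF(sr–cu) = (49 + 7) / 462 = 56/462 = 0.1212 → 12.1 map units.

12.1 map units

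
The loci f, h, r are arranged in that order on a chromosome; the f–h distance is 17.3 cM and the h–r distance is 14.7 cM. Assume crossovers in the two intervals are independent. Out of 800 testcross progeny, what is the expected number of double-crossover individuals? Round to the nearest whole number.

Map distances give recombination frequencies of 0.173 and 0.147 for the two intervals.
With no interference, expected double-crossover frequency = 0.173 × 0.147 = 0.02543.
Expected number = 0.02543 × 800 = 20.34 ≈ 20.

20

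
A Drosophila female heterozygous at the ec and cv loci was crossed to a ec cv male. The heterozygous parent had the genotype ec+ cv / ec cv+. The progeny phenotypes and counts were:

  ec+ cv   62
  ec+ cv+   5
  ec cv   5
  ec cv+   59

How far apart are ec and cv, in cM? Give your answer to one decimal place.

7.6 cM

The recombinant classes are ec+ cv+ and ec cv: 5 + 5 = 10.
Recombination frequency = 10/131 = 0.0763 ≈ 7.6%, i.e. 7.6 cM.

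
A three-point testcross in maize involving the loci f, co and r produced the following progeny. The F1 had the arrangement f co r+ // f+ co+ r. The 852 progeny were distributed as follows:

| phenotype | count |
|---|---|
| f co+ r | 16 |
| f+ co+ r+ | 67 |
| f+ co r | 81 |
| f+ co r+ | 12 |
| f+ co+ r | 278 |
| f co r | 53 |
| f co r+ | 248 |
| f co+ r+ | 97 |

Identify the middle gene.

f

The two rarest classes, f+ co r+ and f co+ r, are the double crossovers. Comparing them with the parentals, only the f allele has switched, so f is the middle locus and the order is co – f – r.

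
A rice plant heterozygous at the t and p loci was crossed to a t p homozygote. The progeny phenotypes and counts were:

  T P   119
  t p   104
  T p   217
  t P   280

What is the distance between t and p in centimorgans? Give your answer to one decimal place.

31.0 centimorgans

The two most frequent classes, T p (217) and t P (280), are the parental types, so the F1 was T p / t P.
The recombinant classes are T P and t p: 119 + 104 = 223.
Recombination frequency = 223/720 = 0.3097 ≈ 31.0%, i.e. 31.0 centimorgans.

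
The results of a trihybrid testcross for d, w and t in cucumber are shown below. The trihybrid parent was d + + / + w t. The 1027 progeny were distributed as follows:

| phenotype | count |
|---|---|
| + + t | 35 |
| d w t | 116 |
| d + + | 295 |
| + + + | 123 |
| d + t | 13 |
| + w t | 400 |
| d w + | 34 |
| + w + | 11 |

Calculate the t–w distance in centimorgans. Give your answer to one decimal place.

9.1 centimorgans

The two rarest classes, d + t and + w +, are the double crossovers. Comparing them with the parentals, only the t allele has switched, so t is the middle locus and the order is d – t – w.
Crossovers in the t–w interval produce the single-crossover classes d w + and + + t (34 + 35 = 69) plus the double crossovers (24).
RF(t–w) = (69 + 24) / 1027 = 93/1027 = 0.0906 → 9.1 centimorgans.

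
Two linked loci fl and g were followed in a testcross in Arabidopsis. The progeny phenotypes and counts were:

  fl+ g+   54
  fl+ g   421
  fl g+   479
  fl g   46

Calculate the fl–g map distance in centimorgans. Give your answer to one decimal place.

The two most frequent classes, fl+ g (421) and fl g+ (479), are the parental types, so the F1 was fl+ g / fl g+.
The recombinant classes are fl+ g+ and fl g: 54 + 46 = 100.
Recombination frequency = 100/1000 = 0.1000 ≈ 10.0%, i.e. 10.0 centimorgans.

10.0 centimorgans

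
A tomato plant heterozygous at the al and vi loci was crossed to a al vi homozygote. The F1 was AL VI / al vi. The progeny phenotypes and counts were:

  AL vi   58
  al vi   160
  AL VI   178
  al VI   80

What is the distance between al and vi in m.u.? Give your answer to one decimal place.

The recombinant classes are AL vi and al VI: 58 + 80 = 138.
Recombination frequency = 138/476 = 0.2899 ≈ 29.0%, i.e. 29.0 m.u.

29.0 m.u.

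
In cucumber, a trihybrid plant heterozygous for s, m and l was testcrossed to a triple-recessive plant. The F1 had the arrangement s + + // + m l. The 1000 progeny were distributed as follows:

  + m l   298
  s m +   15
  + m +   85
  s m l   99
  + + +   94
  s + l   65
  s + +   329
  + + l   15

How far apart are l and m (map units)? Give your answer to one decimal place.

The two rarest classes, s m + and + + l, are the double crossovers. Comparing them with the parentals, only the m allele has switched, so m is the middle locus and the order is l – m – s.
Crossovers in the l–m interval produce the single-crossover classes s + l and + m + (65 + 85 = 150) plus the double crossovers (30).
RF(l–m) = (150 + 30) / 1000 = 180/1000 = 0.1800 → 18.0 map units.

18.0 map units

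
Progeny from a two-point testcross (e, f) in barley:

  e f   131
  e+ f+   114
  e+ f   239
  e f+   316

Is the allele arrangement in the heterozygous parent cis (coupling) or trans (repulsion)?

The two most frequent classes are e+ f (239) and e f+ (316); these are the parental (non-recombinant) types.
So the F1 carried e+ f on one chromosome and e f+ on the other — the recessive alleles are on opposite chromosomes (trans / repulsion).

trans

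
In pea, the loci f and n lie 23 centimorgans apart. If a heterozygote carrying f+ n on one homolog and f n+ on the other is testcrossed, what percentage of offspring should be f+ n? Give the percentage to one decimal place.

38.5%

A map distance of 23 centimorgans corresponds to a recombination frequency of 0.230.
The F1 is f+ n / f n+, so f+ n is a parental gamete class with expected frequency (1 − r)/2 = 0.770/2 = 0.3850.
That is 0.3850 = 38.5% of the progeny.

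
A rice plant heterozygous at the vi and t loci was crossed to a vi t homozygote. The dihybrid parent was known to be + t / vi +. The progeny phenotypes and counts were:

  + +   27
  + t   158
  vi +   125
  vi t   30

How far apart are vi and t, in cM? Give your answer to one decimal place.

The recombinant classes are + + and vi t: 27 + 30 = 57.
Recombination frequency = 57/340 = 0.1676 ≈ 16.8%, i.e. 16.8 cM.

16.8 cM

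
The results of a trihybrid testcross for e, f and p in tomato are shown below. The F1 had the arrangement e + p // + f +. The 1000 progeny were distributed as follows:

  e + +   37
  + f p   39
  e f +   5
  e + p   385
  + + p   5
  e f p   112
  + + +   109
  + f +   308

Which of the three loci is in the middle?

The two rarest classes, + + p and e f +, are the double crossovers. Comparing them with the parentals, only the e allele has switched, so e is the middle locus and the order is f – e – p.

e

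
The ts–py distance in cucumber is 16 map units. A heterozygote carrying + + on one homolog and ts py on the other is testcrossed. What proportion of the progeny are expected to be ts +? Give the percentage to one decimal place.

A map distance of 16 map units corresponds to a recombination frequency of 0.160.
The F1 is + + / ts py, so ts + is a recombinant gamete class with expected frequency r/2 = 0.160/2 = 0.0800.
That is 0.0800 = 8.0% of the progeny.

8.0%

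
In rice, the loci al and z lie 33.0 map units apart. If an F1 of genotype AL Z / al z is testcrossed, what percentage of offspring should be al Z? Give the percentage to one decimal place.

A map distance of 33.0 map units corresponds to a recombination frequency of 0.330.
The F1 is AL Z / al z, so al Z is a recombinant gamete class with expected frequency r/2 = 0.330/2 = 0.1650.
That is 0.1650 = 16.5% of the progeny.

16.5%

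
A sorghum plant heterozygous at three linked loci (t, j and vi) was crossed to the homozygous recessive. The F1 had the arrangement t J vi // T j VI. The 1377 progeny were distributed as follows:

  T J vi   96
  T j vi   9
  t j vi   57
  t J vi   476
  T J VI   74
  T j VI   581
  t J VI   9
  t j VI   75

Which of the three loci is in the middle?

vi

The two rarest classes, t J VI and T j vi, are the double crossovers. Comparing them with the parentals, only the vi allele has switched, so vi is the middle locus and the order is j – vi – t.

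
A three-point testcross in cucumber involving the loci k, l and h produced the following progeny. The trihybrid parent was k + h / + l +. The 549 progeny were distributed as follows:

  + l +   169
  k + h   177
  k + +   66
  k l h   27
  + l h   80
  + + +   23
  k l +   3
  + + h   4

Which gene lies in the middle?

k

The two rarest classes, + + h and k l +, are the double crossovers. Comparing them with the parentals, only the k allele has switched, so k is the middle locus and the order is h – k – l.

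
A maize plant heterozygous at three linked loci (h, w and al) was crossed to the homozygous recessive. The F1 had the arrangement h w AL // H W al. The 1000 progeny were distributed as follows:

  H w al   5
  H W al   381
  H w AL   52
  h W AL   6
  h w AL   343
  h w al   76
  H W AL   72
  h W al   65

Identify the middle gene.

The two rarest classes, h W AL and H w al, are the double crossovers. Comparing them with the parentals, only the w allele has switched, so w is the middle locus and the order is h – w – al.

w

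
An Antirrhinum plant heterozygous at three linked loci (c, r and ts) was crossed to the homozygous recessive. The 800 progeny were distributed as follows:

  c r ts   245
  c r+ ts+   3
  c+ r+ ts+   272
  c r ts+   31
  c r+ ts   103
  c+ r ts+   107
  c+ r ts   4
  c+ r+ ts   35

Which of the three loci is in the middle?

c

The two most frequent reciprocal classes, c r ts and c+ r+ ts+, are the parental types, so the F1 was c r ts / c+ r+ ts+.
The two rarest classes, c+ r ts and c r+ ts+, are the double crossovers. Comparing them with the parentals, only the c allele has switched, so c is the middle locus and the order is ts – c – r.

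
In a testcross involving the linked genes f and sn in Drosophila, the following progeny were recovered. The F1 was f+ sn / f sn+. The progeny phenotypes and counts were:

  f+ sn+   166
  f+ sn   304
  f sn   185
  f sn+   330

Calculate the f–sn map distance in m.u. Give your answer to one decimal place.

35.6 m.u.

The recombinant classes are f+ sn+ and f sn: 166 + 185 = 351.
Recombination frequency = 351/985 = 0.3563 ≈ 35.6%, i.e. 35.6 m.u.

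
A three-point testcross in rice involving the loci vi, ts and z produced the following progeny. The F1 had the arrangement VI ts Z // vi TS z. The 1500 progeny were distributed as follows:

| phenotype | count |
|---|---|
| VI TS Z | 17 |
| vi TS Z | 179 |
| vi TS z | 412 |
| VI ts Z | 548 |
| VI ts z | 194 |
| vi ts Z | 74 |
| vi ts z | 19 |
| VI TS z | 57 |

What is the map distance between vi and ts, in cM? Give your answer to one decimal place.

11.1 cM

The two rarest classes, VI TS Z and vi ts z, are the double crossovers. Comparing them with the parentals, only the ts allele has switched, so ts is the middle locus and the order is z – ts – vi.
Crossovers in the ts–vi interval produce the single-crossover classes vi ts Z and VI TS z (74 + 57 = 131) plus the double crossovers (36).
RF(ts–vi) = (131 + 36) / 1500 = 167/1500 = 0.1113 → 11.1 cM.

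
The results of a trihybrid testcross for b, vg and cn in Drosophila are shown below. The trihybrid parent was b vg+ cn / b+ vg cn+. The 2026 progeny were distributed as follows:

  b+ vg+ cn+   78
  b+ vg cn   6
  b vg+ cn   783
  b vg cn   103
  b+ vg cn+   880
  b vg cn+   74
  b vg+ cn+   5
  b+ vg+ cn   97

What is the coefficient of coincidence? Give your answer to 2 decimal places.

0.64

The two rarest classes, b vg+ cn+ and b+ vg cn, are the double crossovers. Comparing them with the parentals, only the cn allele has switched, so cn is the middle locus and the order is b – cn – vg.
b–cn: (171 + 11)/2026 = 0.0898; cn–vg: (181 + 11)/2026 = 0.0948.
Expected DCO frequency = 0.0898 × 0.0948 ≈ 0.00851; observed = 11/2026 ≈ 0.00543.
Coefficient of coincidence = 0.00543/0.00851 ≈ 0.64.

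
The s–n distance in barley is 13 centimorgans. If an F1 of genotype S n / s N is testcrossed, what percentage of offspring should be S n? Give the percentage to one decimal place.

43.5%

A map distance of 13 centimorgans corresponds to a recombination frequency of 0.130.
The F1 is S n / s N, so S n is a parental gamete class with expected frequency (1 − r)/2 = 0.870/2 = 0.4350.
That is 0.4350 = 43.5% of the progeny.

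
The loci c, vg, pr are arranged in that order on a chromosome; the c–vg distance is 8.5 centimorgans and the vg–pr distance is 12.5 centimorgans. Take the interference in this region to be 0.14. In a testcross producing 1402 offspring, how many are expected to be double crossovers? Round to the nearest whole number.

13

Map distances give recombination frequencies of 0.085 and 0.125 for the two intervals.
With interference 0.14 (so coincidence = 0.86), expected double-crossover frequency = 0.085 × 0.125 × 0.86 = 0.00914.
Expected number = 0.00914 × 1402 = 12.81 ≈ 13.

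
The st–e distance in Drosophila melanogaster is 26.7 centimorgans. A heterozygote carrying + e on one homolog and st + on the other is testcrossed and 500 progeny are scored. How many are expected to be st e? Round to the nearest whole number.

67

A map distance of 26.7 centimorgans corresponds to a recombination frequency of 0.267.
The F1 is + e / st +, so st e is a recombinant gamete class with expected frequency r/2 = 0.267/2 = 0.1335.
Expected number = 0.1335 × 500 = 66.75 ≈ 67.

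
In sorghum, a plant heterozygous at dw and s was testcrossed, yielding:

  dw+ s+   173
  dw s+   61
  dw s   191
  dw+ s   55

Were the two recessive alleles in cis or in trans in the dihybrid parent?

The two most frequent classes are dw+ s+ (173) and dw s (191); these are the parental (non-recombinant) types.
So the F1 carried dw+ s+ on one chromosome and dw s on the other — the recessive alleles are on the same chromosome (cis / coupling).

cis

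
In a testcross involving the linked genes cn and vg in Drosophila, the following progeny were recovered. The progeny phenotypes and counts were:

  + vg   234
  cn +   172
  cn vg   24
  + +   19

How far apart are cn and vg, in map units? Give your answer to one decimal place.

9.6 map units

The two most frequent classes, + vg (234) and cn + (172), are the parental types, so the F1 was + vg / cn +.
The recombinant classes are + + and cn vg: 19 + 24 = 43.
Recombination frequency = 43/449 = 0.0958 ≈ 9.6%, i.e. 9.6 map units.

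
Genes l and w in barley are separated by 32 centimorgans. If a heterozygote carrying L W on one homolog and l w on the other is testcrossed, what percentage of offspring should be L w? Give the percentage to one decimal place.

16.0%

A map distance of 32 centimorgans corresponds to a recombination frequency of 0.320.
The F1 is L W / l w, so L w is a recombinant gamete class with expected frequency r/2 = 0.320/2 = 0.1600.
That is 0.1600 = 16.0% of the progeny.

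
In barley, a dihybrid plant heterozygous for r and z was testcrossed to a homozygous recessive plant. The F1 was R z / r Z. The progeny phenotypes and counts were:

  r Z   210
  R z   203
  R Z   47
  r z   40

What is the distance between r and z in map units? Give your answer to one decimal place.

The recombinant classes are R Z and r z: 47 + 40 = 87.
Recombination frequency = 87/500 = 0.1740 ≈ 17.4%, i.e. 17.4 map units.

17.4 map units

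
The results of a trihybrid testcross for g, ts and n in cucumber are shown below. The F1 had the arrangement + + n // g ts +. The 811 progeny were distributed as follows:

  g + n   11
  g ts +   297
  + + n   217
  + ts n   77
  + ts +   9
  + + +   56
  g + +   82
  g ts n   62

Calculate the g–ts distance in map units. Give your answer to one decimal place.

The two rarest classes, g + n and + ts +, are the double crossovers. Comparing them with the parentals, only the g allele has switched, so g is the middle locus and the order is n – g – ts.
Crossovers in the g–ts interval produce the single-crossover classes + ts n and g + + (77 + 82 = 159) plus the double crossovers (20).
RF(g–ts) = (159 + 20) / 811 = 179/811 = 0.2207 → 22.1 map units.

22.1 map units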